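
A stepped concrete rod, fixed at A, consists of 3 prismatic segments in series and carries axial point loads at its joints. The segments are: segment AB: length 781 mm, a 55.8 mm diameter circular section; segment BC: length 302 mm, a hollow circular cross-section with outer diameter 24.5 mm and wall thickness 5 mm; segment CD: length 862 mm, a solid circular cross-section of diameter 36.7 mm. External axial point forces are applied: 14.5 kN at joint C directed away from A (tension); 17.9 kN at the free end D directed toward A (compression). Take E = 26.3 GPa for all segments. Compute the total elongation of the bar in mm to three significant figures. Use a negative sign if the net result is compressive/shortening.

Internal axial forces (sectioning from the free end, tension +): N_CD = -17.9 kN, N_BC = -3.4 kN, N_AB = -3.4 kN.
A_AB = 2445 mm².
A_BC = 306.3 mm².
A_CD = 1058 mm².
δ_AB = -3400·781/(2445·26300) = -0.04129 mm
δ_BC = -3400·302/(306.3·26300) = -0.1275 mm
δ_CD = -17900·862/(1058·26300) = -0.5546 mm
δ = Σδ_i = -0.7234 mm.

-0.723 mm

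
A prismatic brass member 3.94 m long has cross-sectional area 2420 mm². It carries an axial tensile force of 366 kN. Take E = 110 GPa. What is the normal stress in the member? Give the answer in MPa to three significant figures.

σ = N/A = 366000/2420 = 151.2 MPa.

151 MPa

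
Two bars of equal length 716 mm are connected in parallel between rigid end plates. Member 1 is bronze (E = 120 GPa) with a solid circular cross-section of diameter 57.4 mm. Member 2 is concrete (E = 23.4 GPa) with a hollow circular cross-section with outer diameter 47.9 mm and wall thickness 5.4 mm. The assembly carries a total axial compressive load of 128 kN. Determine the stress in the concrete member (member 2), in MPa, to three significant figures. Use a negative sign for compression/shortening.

A_1 = 2588 mm².
A_2 = 721 mm².
Equal strain + equilibrium ⇒ each member carries load in proportion to AE: A₁E₁ = 310500000 N, A₂E₂ = 16870000 N, ΣAE = 327400000 N.
σ₂ = P·E₂/ΣAE = -128000·23400/327400000 = -9.149 MPa.

-9.15 MPa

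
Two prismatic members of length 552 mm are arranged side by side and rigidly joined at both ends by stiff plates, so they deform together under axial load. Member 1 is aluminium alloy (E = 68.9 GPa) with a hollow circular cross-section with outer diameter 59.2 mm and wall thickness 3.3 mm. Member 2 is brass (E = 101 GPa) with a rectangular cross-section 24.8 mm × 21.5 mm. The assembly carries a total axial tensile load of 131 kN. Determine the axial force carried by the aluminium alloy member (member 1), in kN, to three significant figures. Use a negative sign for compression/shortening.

55.8 kN

A_1 = 579.5 mm².
A_2 = 533.2 mm².
Equal strain + equilibrium ⇒ each member carries load in proportion to AE: A₁E₁ = 39930000 N, A₂E₂ = 53850000 N, ΣAE = 93780000 N.
F₁ = P·A₁E₁/ΣAE = 131000·39930000/93780000 = 55780 N.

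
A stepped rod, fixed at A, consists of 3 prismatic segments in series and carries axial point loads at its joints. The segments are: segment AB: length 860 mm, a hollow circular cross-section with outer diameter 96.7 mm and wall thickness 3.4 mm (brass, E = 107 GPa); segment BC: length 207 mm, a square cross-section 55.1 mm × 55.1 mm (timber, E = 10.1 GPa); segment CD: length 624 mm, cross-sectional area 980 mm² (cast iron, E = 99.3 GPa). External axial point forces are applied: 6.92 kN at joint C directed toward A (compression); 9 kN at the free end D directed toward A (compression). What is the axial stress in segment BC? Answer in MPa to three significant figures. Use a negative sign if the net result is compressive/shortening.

Internal axial forces (sectioning from the free end, tension +): N_CD = -9 kN, N_BC = -15.92 kN, N_AB = -15.92 kN.
A_BC = 3036 mm².
σ_BC = N_BC/A_BC = -15920/3036 = -5.244 MPa.

-5.24 MPa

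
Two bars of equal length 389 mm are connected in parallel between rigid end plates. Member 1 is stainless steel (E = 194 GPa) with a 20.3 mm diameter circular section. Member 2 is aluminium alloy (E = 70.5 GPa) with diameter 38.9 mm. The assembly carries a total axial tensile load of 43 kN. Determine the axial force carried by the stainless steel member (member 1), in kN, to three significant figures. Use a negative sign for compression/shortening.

18.4 kN

A_1 = 323.7 mm².
A_2 = 1188 mm².
Equal strain + equilibrium ⇒ each member carries load in proportion to AE: A₁E₁ = 62790000 N, A₂E₂ = 83790000 N, ΣAE = 146600000 N.
F₁ = P·A₁E₁/ΣAE = 43000·62790000/146600000 = 18420 N.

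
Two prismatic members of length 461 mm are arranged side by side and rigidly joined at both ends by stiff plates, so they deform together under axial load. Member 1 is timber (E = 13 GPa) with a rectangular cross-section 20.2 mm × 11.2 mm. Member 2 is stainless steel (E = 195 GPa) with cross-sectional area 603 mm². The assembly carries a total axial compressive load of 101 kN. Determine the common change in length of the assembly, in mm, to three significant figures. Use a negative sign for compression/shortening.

-0.386 mm

A_1 = 226.2 mm².
Equal strain + equilibrium ⇒ each member carries load in proportion to AE: A₁E₁ = 2941000 N, A₂E₂ = 117600000 N, ΣAE = 120500000 N.
δ = PL/ΣAE = -101000·461/120500000 = -0.3863 mm.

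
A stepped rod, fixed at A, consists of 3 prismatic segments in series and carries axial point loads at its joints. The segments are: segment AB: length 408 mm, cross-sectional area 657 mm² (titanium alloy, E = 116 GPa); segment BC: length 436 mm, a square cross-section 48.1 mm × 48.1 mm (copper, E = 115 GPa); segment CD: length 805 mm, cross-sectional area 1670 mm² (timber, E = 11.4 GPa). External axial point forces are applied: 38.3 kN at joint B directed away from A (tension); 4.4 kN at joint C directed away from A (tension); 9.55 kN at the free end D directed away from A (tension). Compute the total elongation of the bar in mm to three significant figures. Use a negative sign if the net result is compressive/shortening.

0.706 mm

Internal axial forces (sectioning from the free end, tension +): N_CD = 9.55 kN, N_BC = 13.95 kN, N_AB = 52.25 kN.
A_BC = 2314 mm².
δ_AB = 52250·408/(657·116000) = 0.2797 mm
δ_BC = 13950·436/(2314·115000) = 0.02286 mm
δ_CD = 9550·805/(1670·11400) = 0.4038 mm
δ = Σδ_i = 0.7064 mm.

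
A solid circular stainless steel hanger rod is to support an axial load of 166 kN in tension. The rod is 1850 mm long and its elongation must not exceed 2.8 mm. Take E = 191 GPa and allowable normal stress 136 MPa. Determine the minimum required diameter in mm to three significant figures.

Required area A ≥ P/σ_allow = 166000/136 = 1221 mm².
For a solid circular section, d ≥ √(4A/π) = 39.42 mm.
Elongation limit: A ≥ PL/(Eδ_allow) = 166000·1850/(191000·2.8) = 574.2 mm² ⇒ d ≥ 27.04 mm.
The stress limit governs.

39.4 mm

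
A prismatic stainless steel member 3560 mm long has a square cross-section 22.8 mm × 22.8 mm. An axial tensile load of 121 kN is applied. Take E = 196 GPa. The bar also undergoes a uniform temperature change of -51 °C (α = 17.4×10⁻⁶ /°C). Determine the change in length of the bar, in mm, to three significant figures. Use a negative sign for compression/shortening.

1.07 mm

A = 519.8 mm².
δ_mech = NL/(AE) = 121000·3560/(519.8·196000) = 4.228 mm.
δ_thermal = αLΔT = 17.4e-6·3560·-51 = -3.159 mm.
δ = δ_mech + δ_thermal = 1.069 mm.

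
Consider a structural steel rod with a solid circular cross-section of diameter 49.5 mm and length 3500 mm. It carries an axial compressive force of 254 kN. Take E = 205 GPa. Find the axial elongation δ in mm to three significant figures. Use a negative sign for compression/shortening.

A = 1924 mm².
δ_mech = NL/(AE) = -254000·3500/(1924·205000) = -2.253 mm.

-2.25 mm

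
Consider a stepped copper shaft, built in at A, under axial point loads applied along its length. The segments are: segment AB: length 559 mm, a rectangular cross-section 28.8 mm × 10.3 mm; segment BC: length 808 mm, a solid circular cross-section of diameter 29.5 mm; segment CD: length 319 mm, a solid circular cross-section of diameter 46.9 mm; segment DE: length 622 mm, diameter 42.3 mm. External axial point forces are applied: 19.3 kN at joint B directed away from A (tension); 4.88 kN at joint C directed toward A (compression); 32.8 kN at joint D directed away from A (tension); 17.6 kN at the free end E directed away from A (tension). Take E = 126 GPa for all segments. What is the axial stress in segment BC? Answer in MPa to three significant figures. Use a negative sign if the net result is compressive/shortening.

Internal axial forces (sectioning from the free end, tension +): N_DE = 17.6 kN, N_CD = 50.4 kN, N_BC = 45.52 kN, N_AB = 64.82 kN.
A_BC = 683.5 mm².
σ_BC = N_BC/A_BC = 45520/683.5 = 66.6 MPa.

66.6 MPa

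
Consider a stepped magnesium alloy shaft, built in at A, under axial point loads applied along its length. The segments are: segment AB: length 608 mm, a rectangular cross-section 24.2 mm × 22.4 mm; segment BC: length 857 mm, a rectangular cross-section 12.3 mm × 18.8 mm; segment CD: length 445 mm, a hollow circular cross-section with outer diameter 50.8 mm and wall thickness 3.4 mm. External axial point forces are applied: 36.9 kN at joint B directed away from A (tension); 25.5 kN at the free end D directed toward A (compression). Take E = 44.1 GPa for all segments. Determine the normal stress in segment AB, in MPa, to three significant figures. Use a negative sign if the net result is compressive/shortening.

Internal axial forces (sectioning from the free end, tension +): N_CD = -25.5 kN, N_BC = -25.5 kN, N_AB = 11.4 kN.
A_AB = 542.1 mm².
σ_AB = N_AB/A_AB = 11400/542.1 = 21.03 MPa.

21.0 MPa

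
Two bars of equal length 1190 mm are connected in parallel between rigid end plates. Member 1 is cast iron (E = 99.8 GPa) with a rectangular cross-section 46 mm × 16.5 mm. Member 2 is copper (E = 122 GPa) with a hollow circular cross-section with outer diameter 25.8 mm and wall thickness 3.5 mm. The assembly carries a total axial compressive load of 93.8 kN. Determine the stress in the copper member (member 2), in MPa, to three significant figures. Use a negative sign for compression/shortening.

A_1 = 759 mm².
A_2 = 245.2 mm².
Equal strain + equilibrium ⇒ each member carries load in proportion to AE: A₁E₁ = 75750000 N, A₂E₂ = 29910000 N, ΣAE = 105700000 N.
σ₂ = P·E₂/ΣAE = -93800·122000/105700000 = -108.3 MPa.

-108 MPa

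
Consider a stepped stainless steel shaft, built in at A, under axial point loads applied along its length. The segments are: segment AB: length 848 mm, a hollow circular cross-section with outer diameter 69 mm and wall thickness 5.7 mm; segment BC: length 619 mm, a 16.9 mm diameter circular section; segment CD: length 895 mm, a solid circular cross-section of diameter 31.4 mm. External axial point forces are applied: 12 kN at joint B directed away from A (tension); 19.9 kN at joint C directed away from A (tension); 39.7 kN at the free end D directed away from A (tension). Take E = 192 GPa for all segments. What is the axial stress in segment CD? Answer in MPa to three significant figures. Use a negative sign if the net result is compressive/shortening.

51.3 MPa

Internal axial forces (sectioning from the free end, tension +): N_CD = 39.7 kN, N_BC = 59.6 kN, N_AB = 71.6 kN.
A_CD = 774.4 mm².
σ_CD = N_CD/A_CD = 39700/774.4 = 51.27 MPa.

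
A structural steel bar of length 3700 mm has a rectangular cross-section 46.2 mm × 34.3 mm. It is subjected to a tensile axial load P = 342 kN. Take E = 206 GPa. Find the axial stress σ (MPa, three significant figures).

216 MPa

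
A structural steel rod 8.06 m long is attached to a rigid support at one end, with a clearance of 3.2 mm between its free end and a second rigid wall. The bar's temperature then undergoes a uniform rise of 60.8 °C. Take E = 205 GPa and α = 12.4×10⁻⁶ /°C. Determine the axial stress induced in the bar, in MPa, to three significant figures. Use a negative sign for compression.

Free thermal expansion αLΔT = 12.4e-6 · 8060 · 60.8 = 6.077 mm.
The walls engage after the gap closes; constrained expansion = 6.077 − 3.2 = 2.877 mm.
The walls impose strain ε = −(2.877)/8060 = -3.5690e-04; σ = Eε = 205000 · -3.5690e-04 = -73.16 MPa.

-73.2 MPa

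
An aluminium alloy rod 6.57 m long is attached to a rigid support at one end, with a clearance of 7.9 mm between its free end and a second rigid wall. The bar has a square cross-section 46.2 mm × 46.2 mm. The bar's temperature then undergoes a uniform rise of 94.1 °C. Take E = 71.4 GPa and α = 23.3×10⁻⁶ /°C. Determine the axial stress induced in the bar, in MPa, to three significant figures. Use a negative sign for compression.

Free thermal expansion αLΔT = 23.3e-6 · 6570 · 94.1 = 14.4 mm.
The walls engage after the gap closes; constrained expansion = 14.4 − 7.9 = 6.505 mm.
The walls impose strain ε = −(6.505)/6570 = -9.9009e-04; σ = Eε = 71400 · -9.9009e-04 = -70.69 MPa.

-70.7 MPa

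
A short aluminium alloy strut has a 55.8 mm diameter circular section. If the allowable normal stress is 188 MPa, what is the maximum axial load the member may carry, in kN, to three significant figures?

A = 2445 mm².
P_max = σ_allow · A = 188 · 2445 = 459700 N = 459.7 kN.

460 kN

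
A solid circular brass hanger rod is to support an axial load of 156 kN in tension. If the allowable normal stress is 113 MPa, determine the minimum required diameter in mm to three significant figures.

41.9 mm

Required area A ≥ P/σ_allow = 156000/113 = 1381 mm².
For a solid circular section, d ≥ √(4A/π) = 41.93 mm.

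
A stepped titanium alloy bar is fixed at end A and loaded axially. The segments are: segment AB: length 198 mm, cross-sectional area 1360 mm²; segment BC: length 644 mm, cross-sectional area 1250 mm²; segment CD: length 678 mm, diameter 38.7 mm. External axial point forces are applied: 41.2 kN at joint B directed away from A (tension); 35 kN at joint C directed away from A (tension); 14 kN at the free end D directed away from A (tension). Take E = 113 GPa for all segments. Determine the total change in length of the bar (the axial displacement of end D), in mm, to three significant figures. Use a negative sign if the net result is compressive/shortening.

Internal axial forces (sectioning from the free end, tension +): N_CD = 14 kN, N_BC = 49 kN, N_AB = 90.2 kN.
A_CD = 1176 mm².
δ_AB = 90200·198/(1360·113000) = 0.1162 mm
δ_BC = 49000·644/(1250·113000) = 0.2234 mm
δ_CD = 14000·678/(1176·113000) = 0.07141 mm
δ = Σδ_i = 0.411 mm.

0.411 mm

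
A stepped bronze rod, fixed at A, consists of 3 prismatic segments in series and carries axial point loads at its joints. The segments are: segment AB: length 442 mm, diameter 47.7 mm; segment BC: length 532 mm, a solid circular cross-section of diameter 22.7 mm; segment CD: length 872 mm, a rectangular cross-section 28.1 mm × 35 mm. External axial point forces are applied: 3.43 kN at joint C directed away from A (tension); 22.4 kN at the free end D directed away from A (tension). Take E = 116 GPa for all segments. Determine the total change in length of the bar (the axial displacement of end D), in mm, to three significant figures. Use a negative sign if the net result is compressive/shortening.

0.519 mm

Internal axial forces (sectioning from the free end, tension +): N_CD = 22.4 kN, N_BC = 25.83 kN, N_AB = 25.83 kN.
A_AB = 1787 mm².
A_BC = 404.7 mm².
A_CD = 983.5 mm².
δ_AB = 25830·442/(1787·116000) = 0.05508 mm
δ_BC = 25830·532/(404.7·116000) = 0.2927 mm
δ_CD = 22400·872/(983.5·116000) = 0.1712 mm
δ = Σδ_i = 0.519 mm.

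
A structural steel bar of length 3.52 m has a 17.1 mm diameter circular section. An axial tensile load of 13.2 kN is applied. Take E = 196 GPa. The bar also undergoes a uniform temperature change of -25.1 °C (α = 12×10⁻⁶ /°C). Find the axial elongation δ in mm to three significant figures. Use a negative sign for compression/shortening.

A = 229.7 mm².
δ_mech = NL/(AE) = 13200·3520/(229.7·196000) = 1.032 mm.
δ_thermal = αLΔT = 12e-6·3520·-25.1 = -1.06 mm.
δ = δ_mech + δ_thermal = -0.02799 mm.

-0.0280 mm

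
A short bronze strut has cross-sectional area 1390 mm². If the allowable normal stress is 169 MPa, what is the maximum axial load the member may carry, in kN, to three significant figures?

P_max = σ_allow · A = 169 · 1390 = 234900 N = 234.9 kN.

235 kN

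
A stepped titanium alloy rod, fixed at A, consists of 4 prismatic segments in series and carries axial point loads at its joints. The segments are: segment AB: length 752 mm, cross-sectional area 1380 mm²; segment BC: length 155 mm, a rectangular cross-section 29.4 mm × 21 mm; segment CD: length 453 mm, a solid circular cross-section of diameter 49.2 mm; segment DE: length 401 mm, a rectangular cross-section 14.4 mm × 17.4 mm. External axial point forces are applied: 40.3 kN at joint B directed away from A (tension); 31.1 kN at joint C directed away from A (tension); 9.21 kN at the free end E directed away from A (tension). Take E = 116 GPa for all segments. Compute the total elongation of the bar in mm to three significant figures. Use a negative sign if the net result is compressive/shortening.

Internal axial forces (sectioning from the free end, tension +): N_DE = 9.21 kN, N_CD = 9.21 kN, N_BC = 40.31 kN, N_AB = 80.61 kN.
A_BC = 617.4 mm².
A_CD = 1901 mm².
A_DE = 250.6 mm².
δ_AB = 80610·752/(1380·116000) = 0.3787 mm
δ_BC = 40310·155/(617.4·116000) = 0.08724 mm
δ_CD = 9210·453/(1901·116000) = 0.01892 mm
δ_DE = 9210·401/(250.6·116000) = 0.1271 mm
δ = Σδ_i = 0.6119 mm.

0.612 mm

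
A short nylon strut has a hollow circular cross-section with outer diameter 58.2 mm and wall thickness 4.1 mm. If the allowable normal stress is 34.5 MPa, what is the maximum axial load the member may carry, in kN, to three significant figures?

24.0 kN

A = 696.8 mm².
P_max = σ_allow · A = 34.5 · 696.8 = 24040 N = 24.04 kN.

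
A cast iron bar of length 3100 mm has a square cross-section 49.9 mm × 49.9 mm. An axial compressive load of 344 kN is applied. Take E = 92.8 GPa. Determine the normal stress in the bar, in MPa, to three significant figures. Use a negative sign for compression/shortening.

A = 2490 mm².
σ = N/A = -344000/2490 = -138.2 MPa.

-138 MPa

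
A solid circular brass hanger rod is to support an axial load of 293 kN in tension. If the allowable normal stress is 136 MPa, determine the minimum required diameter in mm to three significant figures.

52.4 mm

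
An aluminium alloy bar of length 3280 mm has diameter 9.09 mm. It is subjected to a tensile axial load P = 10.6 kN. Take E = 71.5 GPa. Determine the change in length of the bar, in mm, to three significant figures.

7.49 mm

A = 64.9 mm².
δ_mech = NL/(AE) = 10600·3280/(64.9·71500) = 7.493 mm.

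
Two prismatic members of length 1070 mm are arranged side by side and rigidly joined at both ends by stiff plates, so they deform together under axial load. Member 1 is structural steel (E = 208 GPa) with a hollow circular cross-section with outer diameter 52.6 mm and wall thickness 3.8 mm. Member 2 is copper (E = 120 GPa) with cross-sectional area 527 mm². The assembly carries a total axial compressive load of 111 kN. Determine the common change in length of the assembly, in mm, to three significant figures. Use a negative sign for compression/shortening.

A_1 = 582.6 mm².
Equal strain + equilibrium ⇒ each member carries load in proportion to AE: A₁E₁ = 121200000 N, A₂E₂ = 63240000 N, ΣAE = 184400000 N.
δ = PL/ΣAE = -111000·1070/184400000 = -0.644 mm.

-0.644 mm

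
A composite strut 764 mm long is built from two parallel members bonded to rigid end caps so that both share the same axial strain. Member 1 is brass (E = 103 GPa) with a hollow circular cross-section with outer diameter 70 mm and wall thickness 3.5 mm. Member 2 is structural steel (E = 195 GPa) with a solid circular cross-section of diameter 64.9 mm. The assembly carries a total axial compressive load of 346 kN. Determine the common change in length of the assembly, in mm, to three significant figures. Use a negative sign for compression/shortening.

-0.367 mm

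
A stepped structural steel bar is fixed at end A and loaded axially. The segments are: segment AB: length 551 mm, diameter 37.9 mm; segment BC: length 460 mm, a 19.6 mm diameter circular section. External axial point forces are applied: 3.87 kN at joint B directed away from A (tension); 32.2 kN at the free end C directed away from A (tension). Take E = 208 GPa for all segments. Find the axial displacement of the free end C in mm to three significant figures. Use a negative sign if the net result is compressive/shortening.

Internal axial forces (sectioning from the free end, tension +): N_BC = 32.2 kN, N_AB = 36.07 kN.
A_AB = 1128 mm².
A_BC = 301.7 mm².
δ_AB = 36070·551/(1128·208000) = 0.0847 mm
δ_BC = 32200·460/(301.7·208000) = 0.236 mm
δ = Σδ_i = 0.3207 mm.

0.321 mm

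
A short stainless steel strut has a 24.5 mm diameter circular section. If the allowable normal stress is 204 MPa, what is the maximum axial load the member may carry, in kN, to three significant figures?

A = 471.4 mm².
P_max = σ_allow · A = 204 · 471.4 = 96170 N = 96.17 kN.

96.2 kN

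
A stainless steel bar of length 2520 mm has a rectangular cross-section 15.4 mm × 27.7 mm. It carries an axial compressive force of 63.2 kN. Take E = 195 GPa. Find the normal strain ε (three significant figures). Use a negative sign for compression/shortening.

-7.60e-04

A = 426.6 mm².
σ = N/A = -148.2 MPa; ε = σ/E = -148.2/195000 = -7.598e-04.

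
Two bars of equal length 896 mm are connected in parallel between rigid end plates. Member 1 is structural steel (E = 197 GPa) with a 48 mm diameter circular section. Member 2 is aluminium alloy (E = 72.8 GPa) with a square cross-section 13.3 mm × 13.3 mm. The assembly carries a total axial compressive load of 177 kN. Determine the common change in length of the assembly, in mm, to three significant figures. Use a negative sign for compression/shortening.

A_1 = 1810 mm².
A_2 = 176.9 mm².
Equal strain + equilibrium ⇒ each member carries load in proportion to AE: A₁E₁ = 356500000 N, A₂E₂ = 12880000 N, ΣAE = 369400000 N.
δ = PL/ΣAE = -177000·896/369400000 = -0.4294 mm.

-0.429 mm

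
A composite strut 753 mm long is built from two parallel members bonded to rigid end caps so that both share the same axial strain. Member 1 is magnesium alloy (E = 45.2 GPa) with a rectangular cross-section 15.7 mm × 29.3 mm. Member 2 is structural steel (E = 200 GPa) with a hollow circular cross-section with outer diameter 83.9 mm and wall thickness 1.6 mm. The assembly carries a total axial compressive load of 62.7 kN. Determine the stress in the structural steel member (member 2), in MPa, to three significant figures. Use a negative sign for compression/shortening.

-121 MPa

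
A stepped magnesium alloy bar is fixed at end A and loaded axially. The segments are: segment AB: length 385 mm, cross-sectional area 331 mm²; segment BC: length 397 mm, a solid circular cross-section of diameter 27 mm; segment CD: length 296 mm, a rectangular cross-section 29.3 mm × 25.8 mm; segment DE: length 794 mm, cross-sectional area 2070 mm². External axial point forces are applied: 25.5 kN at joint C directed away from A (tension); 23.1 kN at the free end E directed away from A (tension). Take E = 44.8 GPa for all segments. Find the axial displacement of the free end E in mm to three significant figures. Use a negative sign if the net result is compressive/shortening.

Internal axial forces (sectioning from the free end, tension +): N_DE = 23.1 kN, N_CD = 23.1 kN, N_BC = 48.6 kN, N_AB = 48.6 kN.
A_BC = 572.6 mm².
A_CD = 755.9 mm².
δ_AB = 48600·385/(331·44800) = 1.262 mm
δ_BC = 48600·397/(572.6·44800) = 0.7522 mm
δ_CD = 23100·296/(755.9·44800) = 0.2019 mm
δ_DE = 23100·794/(2070·44800) = 0.1978 mm
δ = Σδ_i = 2.414 mm.

2.41 mm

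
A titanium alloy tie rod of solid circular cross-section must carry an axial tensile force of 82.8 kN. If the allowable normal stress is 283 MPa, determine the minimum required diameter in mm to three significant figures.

Required area A ≥ P/σ_allow = 82800/283 = 292.6 mm².
For a solid circular section, d ≥ √(4A/π) = 19.3 mm.

19.3 mm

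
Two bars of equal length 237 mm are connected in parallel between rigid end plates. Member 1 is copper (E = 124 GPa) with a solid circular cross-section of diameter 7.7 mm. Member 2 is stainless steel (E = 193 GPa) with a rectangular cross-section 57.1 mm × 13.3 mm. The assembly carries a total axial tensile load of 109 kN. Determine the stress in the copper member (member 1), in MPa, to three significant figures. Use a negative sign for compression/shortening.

88.7 MPa

A_1 = 46.57 mm².
A_2 = 759.4 mm².
Equal strain + equilibrium ⇒ each member carries load in proportion to AE: A₁E₁ = 5774000 N, A₂E₂ = 146600000 N, ΣAE = 152300000 N.
σ₁ = P·E₁/ΣAE = 109000·124000/152300000 = 88.72 MPa.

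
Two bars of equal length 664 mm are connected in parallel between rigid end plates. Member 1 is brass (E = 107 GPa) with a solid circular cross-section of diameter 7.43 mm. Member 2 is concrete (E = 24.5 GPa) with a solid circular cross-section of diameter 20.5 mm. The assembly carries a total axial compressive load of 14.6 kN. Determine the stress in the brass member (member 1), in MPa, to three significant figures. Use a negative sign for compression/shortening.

A_1 = 43.36 mm².
A_2 = 330.1 mm².
Equal strain + equilibrium ⇒ each member carries load in proportion to AE: A₁E₁ = 4639000 N, A₂E₂ = 8087000 N, ΣAE = 12730000 N.
σ₁ = P·E₁/ΣAE = -14600·107000/12730000 = -122.8 MPa.

-123 MPa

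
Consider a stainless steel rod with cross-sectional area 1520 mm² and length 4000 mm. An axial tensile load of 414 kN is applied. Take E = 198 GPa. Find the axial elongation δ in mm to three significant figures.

δ_mech = NL/(AE) = 414000·4000/(1520·198000) = 5.502 mm.

5.50 mm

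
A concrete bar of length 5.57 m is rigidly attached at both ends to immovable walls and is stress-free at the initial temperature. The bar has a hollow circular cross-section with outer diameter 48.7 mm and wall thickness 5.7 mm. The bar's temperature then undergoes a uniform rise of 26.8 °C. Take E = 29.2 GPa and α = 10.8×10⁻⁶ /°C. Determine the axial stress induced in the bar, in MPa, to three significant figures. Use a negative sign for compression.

-8.45 MPa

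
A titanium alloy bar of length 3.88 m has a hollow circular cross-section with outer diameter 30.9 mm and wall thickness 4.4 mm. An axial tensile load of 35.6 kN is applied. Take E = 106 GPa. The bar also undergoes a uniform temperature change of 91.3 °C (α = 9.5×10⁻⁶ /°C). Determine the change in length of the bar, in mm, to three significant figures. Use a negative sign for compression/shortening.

A = 366.3 mm².
δ_mech = NL/(AE) = 35600·3880/(366.3·106000) = 3.557 mm.
δ_thermal = αLΔT = 9.5e-6·3880·91.3 = 3.365 mm.
δ = δ_mech + δ_thermal = 6.923 mm.

6.92 mm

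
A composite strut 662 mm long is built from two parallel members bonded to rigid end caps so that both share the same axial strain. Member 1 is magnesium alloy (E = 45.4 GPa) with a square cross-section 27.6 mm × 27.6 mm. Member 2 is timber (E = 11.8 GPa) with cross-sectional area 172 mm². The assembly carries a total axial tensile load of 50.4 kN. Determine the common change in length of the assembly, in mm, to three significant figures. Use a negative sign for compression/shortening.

0.911 mm

A_1 = 761.8 mm².
Equal strain + equilibrium ⇒ each member carries load in proportion to AE: A₁E₁ = 34580000 N, A₂E₂ = 2030000 N, ΣAE = 36610000 N.
δ = PL/ΣAE = 50400·662/36610000 = 0.9113 mm.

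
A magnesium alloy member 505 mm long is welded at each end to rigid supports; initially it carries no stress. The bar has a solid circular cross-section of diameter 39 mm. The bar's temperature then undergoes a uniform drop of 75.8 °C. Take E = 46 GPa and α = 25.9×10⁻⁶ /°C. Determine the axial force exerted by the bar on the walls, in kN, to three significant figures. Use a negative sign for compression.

Free thermal expansion αLΔT = 25.9e-6 · 505 · -75.8 = -0.9914 mm.
The walls impose strain ε = −(-0.9914)/505 = 1.9632e-03; σ = Eε = 46000 · 1.9632e-03 = 90.31 MPa.
Wall reaction R = σ·A = 90.31·1195 = 107900 N = 107.9 kN.

108 kN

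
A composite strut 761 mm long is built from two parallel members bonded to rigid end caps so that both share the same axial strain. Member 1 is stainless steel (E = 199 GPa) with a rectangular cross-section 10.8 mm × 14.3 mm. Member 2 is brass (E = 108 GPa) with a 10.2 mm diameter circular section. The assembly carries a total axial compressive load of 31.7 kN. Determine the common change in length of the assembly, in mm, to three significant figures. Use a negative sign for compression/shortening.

A_1 = 154.4 mm².
A_2 = 81.71 mm².
Equal strain + equilibrium ⇒ each member carries load in proportion to AE: A₁E₁ = 30730000 N, A₂E₂ = 8825000 N, ΣAE = 39560000 N.
δ = PL/ΣAE = -31700·761/39560000 = -0.6098 mm.

-0.610 mm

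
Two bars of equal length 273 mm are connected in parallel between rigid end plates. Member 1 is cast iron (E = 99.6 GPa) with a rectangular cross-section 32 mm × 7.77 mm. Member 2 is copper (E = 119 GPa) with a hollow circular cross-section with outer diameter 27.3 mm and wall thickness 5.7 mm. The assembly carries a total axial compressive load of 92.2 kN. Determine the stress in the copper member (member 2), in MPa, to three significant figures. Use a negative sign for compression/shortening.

-155 MPa

A_1 = 248.6 mm².
A_2 = 386.8 mm².
Equal strain + equilibrium ⇒ each member carries load in proportion to AE: A₁E₁ = 24760000 N, A₂E₂ = 46030000 N, ΣAE = 70790000 N.
σ₂ = P·E₂/ΣAE = -92200·119000/70790000 = -155 MPa.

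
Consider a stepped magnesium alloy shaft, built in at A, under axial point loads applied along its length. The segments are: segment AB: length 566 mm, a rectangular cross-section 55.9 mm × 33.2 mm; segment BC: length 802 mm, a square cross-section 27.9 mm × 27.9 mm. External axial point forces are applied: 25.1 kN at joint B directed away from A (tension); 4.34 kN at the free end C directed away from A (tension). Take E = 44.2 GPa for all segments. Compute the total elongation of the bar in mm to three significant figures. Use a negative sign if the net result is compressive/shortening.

0.304 mm

Internal axial forces (sectioning from the free end, tension +): N_BC = 4.34 kN, N_AB = 29.44 kN.
A_AB = 1856 mm².
A_BC = 778.4 mm².
δ_AB = 29440·566/(1856·44200) = 0.2031 mm
δ_BC = 4340·802/(778.4·44200) = 0.1012 mm
δ = Σδ_i = 0.3043 mm.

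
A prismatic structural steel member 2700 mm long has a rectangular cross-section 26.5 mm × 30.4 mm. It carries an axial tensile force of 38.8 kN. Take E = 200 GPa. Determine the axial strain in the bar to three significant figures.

2.41e-04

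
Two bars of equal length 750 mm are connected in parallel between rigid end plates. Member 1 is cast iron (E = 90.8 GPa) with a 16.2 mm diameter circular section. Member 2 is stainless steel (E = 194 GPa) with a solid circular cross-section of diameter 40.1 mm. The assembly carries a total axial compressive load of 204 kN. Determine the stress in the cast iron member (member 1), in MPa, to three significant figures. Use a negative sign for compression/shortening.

-70.2 MPa

A_1 = 206.1 mm².
A_2 = 1263 mm².
Equal strain + equilibrium ⇒ each member carries load in proportion to AE: A₁E₁ = 18720000 N, A₂E₂ = 245000000 N, ΣAE = 263700000 N.
σ₁ = P·E₁/ΣAE = -204000·90800/263700000 = -70.24 MPa.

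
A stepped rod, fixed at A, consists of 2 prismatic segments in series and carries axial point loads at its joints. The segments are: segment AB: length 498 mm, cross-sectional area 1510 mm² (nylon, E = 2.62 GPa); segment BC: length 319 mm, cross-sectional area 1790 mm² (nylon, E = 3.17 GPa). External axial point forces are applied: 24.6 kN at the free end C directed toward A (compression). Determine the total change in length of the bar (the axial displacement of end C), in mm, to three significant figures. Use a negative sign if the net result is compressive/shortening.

Internal axial forces (sectioning from the free end, tension +): N_BC = -24.6 kN, N_AB = -24.6 kN.
δ_AB = -24600·498/(1510·2620) = -3.097 mm
δ_BC = -24600·319/(1790·3170) = -1.383 mm
δ = Σδ_i = -4.48 mm.

-4.48 mm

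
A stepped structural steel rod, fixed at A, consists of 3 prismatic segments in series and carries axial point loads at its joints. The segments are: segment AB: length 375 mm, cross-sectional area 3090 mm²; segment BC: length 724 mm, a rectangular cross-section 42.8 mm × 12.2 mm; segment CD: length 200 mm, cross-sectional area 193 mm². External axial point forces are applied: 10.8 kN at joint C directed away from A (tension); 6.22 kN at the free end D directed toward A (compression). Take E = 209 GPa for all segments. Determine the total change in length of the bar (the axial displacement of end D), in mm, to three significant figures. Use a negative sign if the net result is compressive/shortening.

0.00220 mm

Internal axial forces (sectioning from the free end, tension +): N_CD = -6.22 kN, N_BC = 4.58 kN, N_AB = 4.58 kN.
A_BC = 522.2 mm².
δ_AB = 4580·375/(3090·209000) = 0.002659 mm
δ_BC = 4580·724/(522.2·209000) = 0.03038 mm
δ_CD = -6220·200/(193·209000) = -0.03084 mm
δ = Σδ_i = 0.002204 mm.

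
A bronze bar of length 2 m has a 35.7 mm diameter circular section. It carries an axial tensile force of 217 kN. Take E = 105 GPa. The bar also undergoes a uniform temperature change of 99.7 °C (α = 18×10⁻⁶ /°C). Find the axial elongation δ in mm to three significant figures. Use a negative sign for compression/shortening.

7.72 mm

A = 1001 mm².
δ_mech = NL/(AE) = 217000·2000/(1001·105000) = 4.129 mm.
δ_thermal = αLΔT = 18e-6·2000·99.7 = 3.589 mm.
δ = δ_mech + δ_thermal = 7.718 mm.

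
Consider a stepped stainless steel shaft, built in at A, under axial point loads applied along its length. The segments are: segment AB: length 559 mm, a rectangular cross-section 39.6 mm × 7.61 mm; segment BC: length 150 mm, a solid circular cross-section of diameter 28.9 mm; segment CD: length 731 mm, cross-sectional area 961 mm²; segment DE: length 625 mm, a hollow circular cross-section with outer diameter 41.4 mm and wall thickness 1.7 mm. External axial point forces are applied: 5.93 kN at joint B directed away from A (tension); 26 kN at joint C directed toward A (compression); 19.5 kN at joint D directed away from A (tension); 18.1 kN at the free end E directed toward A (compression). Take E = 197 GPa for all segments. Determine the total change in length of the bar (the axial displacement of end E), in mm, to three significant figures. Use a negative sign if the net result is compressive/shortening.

Internal axial forces (sectioning from the free end, tension +): N_DE = -18.1 kN, N_CD = 1.4 kN, N_BC = -24.6 kN, N_AB = -18.67 kN.
A_AB = 301.4 mm².
A_BC = 656 mm².
A_DE = 212 mm².
δ_AB = -18670·559/(301.4·197000) = -0.1758 mm
δ_BC = -24600·150/(656·197000) = -0.02855 mm
δ_CD = 1400·731/(961·197000) = 0.005406 mm
δ_DE = -18100·625/(212·197000) = -0.2708 mm
δ = Σδ_i = -0.4698 mm.

-0.470 mm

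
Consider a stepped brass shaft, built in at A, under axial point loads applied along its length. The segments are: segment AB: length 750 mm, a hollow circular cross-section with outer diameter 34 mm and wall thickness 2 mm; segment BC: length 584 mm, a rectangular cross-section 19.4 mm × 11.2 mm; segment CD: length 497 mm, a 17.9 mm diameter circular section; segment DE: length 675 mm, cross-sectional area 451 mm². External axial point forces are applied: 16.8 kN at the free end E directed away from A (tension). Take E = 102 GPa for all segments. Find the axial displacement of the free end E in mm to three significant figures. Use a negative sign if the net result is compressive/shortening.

1.63 mm

Internal axial forces (sectioning from the free end, tension +): N_DE = 16.8 kN, N_CD = 16.8 kN, N_BC = 16.8 kN, N_AB = 16.8 kN.
A_AB = 201.1 mm².
A_BC = 217.3 mm².
A_CD = 251.6 mm².
δ_AB = 16800·750/(201.1·102000) = 0.6144 mm
δ_BC = 16800·584/(217.3·102000) = 0.4427 mm
δ_CD = 16800·497/(251.6·102000) = 0.3253 mm
δ_DE = 16800·675/(451·102000) = 0.2465 mm
δ = Σδ_i = 1.629 mm.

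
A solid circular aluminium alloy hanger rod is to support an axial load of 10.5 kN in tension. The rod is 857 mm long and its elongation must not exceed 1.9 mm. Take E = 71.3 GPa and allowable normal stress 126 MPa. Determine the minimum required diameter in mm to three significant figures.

10.3 mm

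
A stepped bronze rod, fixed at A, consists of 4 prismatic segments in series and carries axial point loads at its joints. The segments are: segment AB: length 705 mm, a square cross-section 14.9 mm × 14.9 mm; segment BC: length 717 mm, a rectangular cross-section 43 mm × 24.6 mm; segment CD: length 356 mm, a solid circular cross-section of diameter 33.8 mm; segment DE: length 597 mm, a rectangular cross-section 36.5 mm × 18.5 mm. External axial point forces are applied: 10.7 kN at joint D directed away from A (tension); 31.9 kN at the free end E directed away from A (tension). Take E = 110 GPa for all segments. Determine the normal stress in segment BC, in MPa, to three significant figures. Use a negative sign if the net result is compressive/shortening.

Internal axial forces (sectioning from the free end, tension +): N_DE = 31.9 kN, N_CD = 42.6 kN, N_BC = 42.6 kN, N_AB = 42.6 kN.
A_BC = 1058 mm².
σ_BC = N_BC/A_BC = 42600/1058 = 40.27 MPa.

40.3 MPa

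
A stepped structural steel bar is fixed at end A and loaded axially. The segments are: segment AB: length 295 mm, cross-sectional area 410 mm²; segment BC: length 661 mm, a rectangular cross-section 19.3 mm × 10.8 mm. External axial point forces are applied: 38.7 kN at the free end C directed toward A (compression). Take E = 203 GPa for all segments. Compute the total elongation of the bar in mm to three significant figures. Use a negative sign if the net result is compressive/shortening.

Internal axial forces (sectioning from the free end, tension +): N_BC = -38.7 kN, N_AB = -38.7 kN.
A_BC = 208.4 mm².
δ_AB = -38700·295/(410·203000) = -0.1372 mm
δ_BC = -38700·661/(208.4·203000) = -0.6046 mm
δ = Σδ_i = -0.7417 mm.

-0.742 mm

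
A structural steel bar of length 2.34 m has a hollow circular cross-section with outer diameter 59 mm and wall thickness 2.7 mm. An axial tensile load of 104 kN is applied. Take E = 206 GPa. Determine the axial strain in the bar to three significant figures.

A = 477.6 mm².
σ = N/A = 217.8 MPa; ε = σ/E = 217.8/206000 = 1.057e-03.

0.00106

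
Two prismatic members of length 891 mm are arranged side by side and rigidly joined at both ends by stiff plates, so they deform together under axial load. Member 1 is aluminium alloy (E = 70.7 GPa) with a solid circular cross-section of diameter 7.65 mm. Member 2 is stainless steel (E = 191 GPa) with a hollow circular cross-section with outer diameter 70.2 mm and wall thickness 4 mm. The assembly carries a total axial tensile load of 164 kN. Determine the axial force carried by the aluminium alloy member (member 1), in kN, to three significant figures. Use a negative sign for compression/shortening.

A_1 = 45.96 mm².
A_2 = 831.9 mm².
Equal strain + equilibrium ⇒ each member carries load in proportion to AE: A₁E₁ = 3250000 N, A₂E₂ = 158900000 N, ΣAE = 162100000 N.
F₁ = P·A₁E₁/ΣAE = 164000·3250000/162100000 = 3287 N.

3.29 kN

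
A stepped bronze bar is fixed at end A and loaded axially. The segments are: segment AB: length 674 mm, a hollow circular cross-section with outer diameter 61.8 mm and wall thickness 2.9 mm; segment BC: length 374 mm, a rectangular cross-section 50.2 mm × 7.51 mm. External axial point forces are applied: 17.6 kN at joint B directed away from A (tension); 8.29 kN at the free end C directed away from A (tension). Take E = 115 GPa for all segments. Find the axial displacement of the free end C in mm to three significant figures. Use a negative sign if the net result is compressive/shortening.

Internal axial forces (sectioning from the free end, tension +): N_BC = 8.29 kN, N_AB = 25.89 kN.
A_AB = 536.6 mm².
A_BC = 377 mm².
δ_AB = 25890·674/(536.6·115000) = 0.2828 mm
δ_BC = 8290·374/(377·115000) = 0.07151 mm
δ = Σδ_i = 0.3543 mm.

0.354 mm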